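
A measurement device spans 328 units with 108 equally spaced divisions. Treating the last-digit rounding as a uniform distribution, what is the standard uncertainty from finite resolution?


resolution = range / divisions
resolution = 328 / 108 = 3.037037
u_res = resolution / (2*sqrt(3))
u_res = 3.037037 / 3.4641016
u_res = 0.8767

0.8767


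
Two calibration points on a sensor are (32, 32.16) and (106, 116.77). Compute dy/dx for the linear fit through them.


slope = (y2 - y1) / (x2 - x1)
= (116.77 - 32.16) / (106 - 32)
= 84.6100 / 74
= 1.1434

1.1434


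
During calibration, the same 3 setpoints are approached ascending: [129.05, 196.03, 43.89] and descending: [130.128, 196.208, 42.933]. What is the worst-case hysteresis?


|129.05 - 130.128| = 1.0780
|196.03 - 196.208| = 0.1780
|43.89 - 42.933| = 0.9570
hysteresis = max(diffs) = 1.0780

1.0780


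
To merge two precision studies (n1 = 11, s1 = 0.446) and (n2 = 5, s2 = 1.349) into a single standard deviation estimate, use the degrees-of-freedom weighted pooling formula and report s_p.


s_p = sqrt(((n1-1)*s1^2 + (n2-1)*s2^2) / (n1+n2-2))
numerator = (11-1)*0.446^2 + (5-1)*1.349^2 = 1.98916 + 7.279204 = 9.268364
denominator = 11 + 5 - 2 = 14
s_p^2 = 9.268364 / 14 = 0.662026
s_p = sqrt(0.662026) = 0.8136

0.8136


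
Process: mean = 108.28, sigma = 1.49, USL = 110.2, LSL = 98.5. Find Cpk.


Cpu = (USL - mean) / (3*sigma) = (110.2 - 108.28) / (3*1.49) = 0.4295
Cpl = (mean - LSL) / (3*sigma) = (108.28 - 98.5) / (3*1.49) = 2.1879
Cpk = min(Cpu, Cpl) = 0.4295

0.4295


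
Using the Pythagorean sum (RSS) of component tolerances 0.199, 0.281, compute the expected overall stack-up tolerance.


RSS = sqrt(0.199^2 + 0.281^2)
= sqrt(0.118562)
= 0.3443

0.3443


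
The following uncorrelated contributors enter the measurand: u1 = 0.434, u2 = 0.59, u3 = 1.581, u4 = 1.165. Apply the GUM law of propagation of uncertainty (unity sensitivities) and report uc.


uc = sqrt(0.434^2 + 0.59^2 + 1.581^2 + 1.165^2)
uc = sqrt(4.393242)
uc = 2.0960

2.0960


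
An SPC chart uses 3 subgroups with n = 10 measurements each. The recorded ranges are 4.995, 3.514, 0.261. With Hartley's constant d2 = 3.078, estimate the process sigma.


R_bar = (4.995 + 3.514 + 0.261) / 3
R_bar = 8.77 / 3 = 2.9233333
sigma_hat = R_bar / d2 = 2.9233333 / 3.078 = 0.9498

0.9498


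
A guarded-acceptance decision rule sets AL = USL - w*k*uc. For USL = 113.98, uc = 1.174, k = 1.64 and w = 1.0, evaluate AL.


U = k * uc = 1.64 * 1.174 = 1.92536
guard band g = w * U = 1.0 * 1.92536 = 1.92536
AL = USL - g = 113.98 - 1.92536
AL = 112.0546

112.0546


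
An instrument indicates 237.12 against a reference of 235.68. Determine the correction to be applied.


Correction = standard - reading
= 235.68 - 237.12
= -1.4400

-1.4400


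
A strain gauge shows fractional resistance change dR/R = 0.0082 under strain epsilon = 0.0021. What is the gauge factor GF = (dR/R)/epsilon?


GF = (dR/R) / epsilon
= 0.0082 / 0.0021
= 3.9048

3.9048


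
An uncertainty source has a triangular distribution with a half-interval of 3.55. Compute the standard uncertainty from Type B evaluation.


u_B = half_width / sqrt(6)
u_B = 3.55 / 2.4494897
u_B = 1.4493

1.4493


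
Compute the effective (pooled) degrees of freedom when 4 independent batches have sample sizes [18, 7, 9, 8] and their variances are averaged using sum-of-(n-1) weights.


nu = sum_i (n_i - 1)
nu = ((18 - 1) + (7 - 1) + (9 - 1) + (8 - 1))
nu = 17 + 6 + 8 + 7
nu = 38

38


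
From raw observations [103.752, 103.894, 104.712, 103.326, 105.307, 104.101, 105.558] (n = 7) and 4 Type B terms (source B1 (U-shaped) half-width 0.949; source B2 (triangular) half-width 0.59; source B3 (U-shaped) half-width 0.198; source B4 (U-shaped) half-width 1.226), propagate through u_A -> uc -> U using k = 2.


mean = (103.752 + 103.894 + 104.712 + 103.326 + 105.307 + 104.101 + 105.558) / 7 = 104.3785714
s = sqrt(sum((x - mean)^2)/(n-1)) = 0.83432205
u_A = s / sqrt(n) = 0.83432205 / sqrt(7) = 0.31534409
u_B1 = 0.949 / sqrt(2) = 0.67104434
u_B2 = 0.59 / sqrt(6) = 0.24086649
u_B3 = 0.198 / sqrt(2) = 0.14000714
u_B4 = 1.226 / sqrt(2) = 0.86691291
uc = sqrt(0.31534409^2 + 0.67104434^2 + 0.24086649^2 + 0.14000714^2 + 0.86691291^2) = 1.1742653
U = k * uc = 2 * 1.1742653
U = 2.3485

2.3485


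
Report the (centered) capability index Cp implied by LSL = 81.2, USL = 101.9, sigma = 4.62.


Cp = (USL - LSL) / (6 * sigma)
= (101.9 - 81.2) / (6 * 4.62)
= 20.7000 / 27.7200
= 0.7468

0.7468


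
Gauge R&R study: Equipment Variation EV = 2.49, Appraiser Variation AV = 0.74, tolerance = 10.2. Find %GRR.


GRR = sqrt(EV^2 + AV^2) = sqrt(2.49^2 + 0.74^2) = 2.5976335
%GRR = GRR / tol * 100 = 2.5976335 / 10.2 * 100
%GRR = 25.4670

25.4670


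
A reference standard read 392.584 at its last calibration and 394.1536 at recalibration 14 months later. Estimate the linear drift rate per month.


rate = (v2 - v1) / months
= (394.1536 - 392.584) / 14
= 1.5696 / 14
= 0.1121

0.1121


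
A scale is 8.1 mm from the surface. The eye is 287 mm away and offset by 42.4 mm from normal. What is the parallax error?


error = h * offset / d
= 8.1 * 42.4 / 287
= 1.1967

1.1967


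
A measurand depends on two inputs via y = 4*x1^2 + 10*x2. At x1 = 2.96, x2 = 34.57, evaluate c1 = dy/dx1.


y = 4*x1^2 + 10*x2
dy/dx1 = 2*4*x1
Evaluate at x1 = 2.96: c1 = 8 * 2.96
c1 = 23.6800

23.6800


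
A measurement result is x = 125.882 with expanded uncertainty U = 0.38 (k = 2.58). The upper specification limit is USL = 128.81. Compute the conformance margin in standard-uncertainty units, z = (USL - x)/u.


u = U / k = 0.38 / 2.58 = 0.14728682
margin = |USL - x| = |128.81 - 125.882| = 2.928
z = margin / u = 2.928 / 0.14728682
z = 19.8796

19.8796


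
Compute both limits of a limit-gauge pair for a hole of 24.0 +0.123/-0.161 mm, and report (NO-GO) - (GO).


GO = nominal - lower_tol (smallest hole = maximum material condition)
GO = 24.0 - 0.161 = 23.839
NO-GO = nominal + upper_tol (largest hole = least material condition)
NO-GO = 24.0 + 0.123 = 24.123
spread = NO-GO - GO = 24.123 - 23.839 = 0.2840

0.2840


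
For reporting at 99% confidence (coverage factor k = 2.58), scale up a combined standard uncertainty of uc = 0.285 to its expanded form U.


U = k * uc
U = 2.58 * 0.285
U = 0.7353

0.7353


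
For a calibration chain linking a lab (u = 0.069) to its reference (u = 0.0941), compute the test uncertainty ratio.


TUR = u_lab / u_ref
= 0.069 / 0.0941
= 0.7333

0.7333


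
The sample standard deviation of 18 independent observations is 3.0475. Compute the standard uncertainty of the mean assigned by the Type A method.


u_A = s / sqrt(n)
u_A = 3.0475 / sqrt(18)
u_A = 3.0475 / 4.2426407
u_A = 0.7183

0.7183


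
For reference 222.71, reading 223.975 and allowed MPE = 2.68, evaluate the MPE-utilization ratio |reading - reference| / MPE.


e = indication - reference = 223.975 - 222.71 = 1.2650
|e| = 1.2650
ratio = |e| / MPE = 1.2650 / 2.68
ratio = 0.4720

0.4720


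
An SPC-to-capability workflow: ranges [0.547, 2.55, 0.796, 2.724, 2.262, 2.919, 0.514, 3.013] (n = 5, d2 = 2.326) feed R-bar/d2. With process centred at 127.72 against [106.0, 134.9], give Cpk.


R_bar = (0.547 + 2.55 + 0.796 + 2.724 + 2.262 + 2.919 + 0.514 + 3.013) / 8 = 1.915625
sigma = R_bar / d2 = 1.915625 / 2.326 = 0.82357051
Cp = (USL - LSL)/(6*sigma) = (134.9 - 106.0)/(6*0.82357051) = 5.8485
Cpu = (134.9 - 127.72)/(3*0.82357051) = 2.9060
Cpl = (127.72 - 106.0)/(3*0.82357051) = 8.7910
Cpk = min(Cpu, Cpl) = 2.9060

2.9060


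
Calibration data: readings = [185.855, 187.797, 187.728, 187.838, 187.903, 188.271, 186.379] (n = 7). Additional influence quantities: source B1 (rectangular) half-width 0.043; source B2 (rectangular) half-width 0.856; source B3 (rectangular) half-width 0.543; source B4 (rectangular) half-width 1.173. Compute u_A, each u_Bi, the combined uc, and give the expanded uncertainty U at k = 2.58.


mean = (185.855 + 187.797 + 187.728 + 187.838 + 187.903 + 188.271 + 186.379) / 7 = 187.3958571
s = sqrt(sum((x - mean)^2)/(n-1)) = 0.9035147
u_A = s / sqrt(n) = 0.9035147 / sqrt(7) = 0.34149646
u_B1 = 0.043 / sqrt(3) = 0.024826062
u_B2 = 0.856 / sqrt(3) = 0.49421183
u_B3 = 0.543 / sqrt(3) = 0.3135012
u_B4 = 1.173 / sqrt(3) = 0.67723187
uc = sqrt(0.34149646^2 + 0.024826062^2 + 0.49421183^2 + 0.3135012^2 + 0.67723187^2) = 0.9583358
U = k * uc = 2.58 * 0.9583358
U = 2.4725

2.4725


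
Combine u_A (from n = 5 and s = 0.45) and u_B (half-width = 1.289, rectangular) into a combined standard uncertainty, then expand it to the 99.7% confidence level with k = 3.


u_A = s / sqrt(n) = 0.45 / sqrt(5) = 0.20124612
u_B = half_width / sqrt(3) = 1.289 / sqrt(3) = 0.7442045
uc = sqrt(u_A^2 + u_B^2) = sqrt(0.20124612^2 + 0.7442045^2) = 0.77093472
U = k * uc = 3 * 0.77093472
U = 2.3128

2.3128


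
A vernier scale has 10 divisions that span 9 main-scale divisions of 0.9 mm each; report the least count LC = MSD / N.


LC = MSD / n_div
= 0.9 / 10
= 0.0900

0.0900


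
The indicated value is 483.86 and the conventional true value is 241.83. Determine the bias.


Systematic error = measured - true
= 483.86 - 241.83
= 242.0300

242.0300


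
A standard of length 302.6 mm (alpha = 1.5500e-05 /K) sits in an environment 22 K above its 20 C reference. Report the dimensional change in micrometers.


dL = L * alpha * dT
= 302.6 * 1.5500e-05 * 22
= 0.1031866 mm
dL_um = 0.1031866 * 1000 = 103.1866 um

103.1866


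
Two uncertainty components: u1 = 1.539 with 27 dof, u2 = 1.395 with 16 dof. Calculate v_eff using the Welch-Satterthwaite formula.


uc = sqrt(u1^2 + u2^2) = sqrt(1.539^2 + 1.395^2) = 2.0771485
v_eff = uc^4 / (u1^4/v1 + u2^4/v2)
= 2.0771485^4 / (1.539^4/27 + 1.395^4/16)
= 18.615306 / 0.4444621
v_eff = 41.8828

41.8828


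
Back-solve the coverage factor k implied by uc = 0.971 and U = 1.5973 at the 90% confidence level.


k = U / uc
k = 1.5973 / 0.971
k = 1.645

1.645


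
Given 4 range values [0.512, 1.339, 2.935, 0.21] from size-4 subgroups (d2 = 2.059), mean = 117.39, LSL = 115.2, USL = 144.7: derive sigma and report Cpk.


R_bar = (0.512 + 1.339 + 2.935 + 0.21) / 4 = 1.249
sigma = R_bar / d2 = 1.249 / 2.059 = 0.60660515
Cp = (USL - LSL)/(6*sigma) = (144.7 - 115.2)/(6*0.60660515) = 8.1052
Cpu = (144.7 - 117.39)/(3*0.60660515) = 15.0070
Cpl = (117.39 - 115.2)/(3*0.60660515) = 1.2034
Cpk = min(Cpu, Cpl) = 1.2034

1.2034


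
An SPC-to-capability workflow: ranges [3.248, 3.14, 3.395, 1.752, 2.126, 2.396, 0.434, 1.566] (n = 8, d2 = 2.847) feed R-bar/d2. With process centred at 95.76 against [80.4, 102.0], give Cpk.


R_bar = (3.248 + 3.14 + 3.395 + 1.752 + 2.126 + 2.396 + 0.434 + 1.566) / 8 = 2.257125
sigma = R_bar / d2 = 2.257125 / 2.847 = 0.79280822
Cp = (USL - LSL)/(6*sigma) = (102.0 - 80.4)/(6*0.79280822) = 4.5408
Cpu = (102.0 - 95.76)/(3*0.79280822) = 2.6236
Cpl = (95.76 - 80.4)/(3*0.79280822) = 6.4581
Cpk = min(Cpu, Cpl) = 2.6236

2.6236


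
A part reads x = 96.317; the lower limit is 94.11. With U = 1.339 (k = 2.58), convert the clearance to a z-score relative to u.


u = U / k = 1.339 / 2.58 = 0.51899225
margin = |LSL - x| = |94.11 - 96.317| = 2.207
z = margin / u = 2.207 / 0.51899225
z = 4.2525

4.2525


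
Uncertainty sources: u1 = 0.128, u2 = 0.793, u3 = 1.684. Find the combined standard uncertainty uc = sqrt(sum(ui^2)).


uc = sqrt(0.128^2 + 0.793^2 + 1.684^2)
uc = sqrt(3.481089)
uc = 1.8658

1.8658


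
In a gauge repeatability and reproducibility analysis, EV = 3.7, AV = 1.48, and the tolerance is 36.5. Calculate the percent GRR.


GRR = sqrt(EV^2 + AV^2) = sqrt(3.7^2 + 1.48^2) = 3.985022
%GRR = GRR / tol * 100 = 3.985022 / 36.5 * 100
%GRR = 10.9179

10.9179


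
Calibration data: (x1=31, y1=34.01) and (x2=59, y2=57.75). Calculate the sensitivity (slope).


slope = (y2 - y1) / (x2 - x1)
= (57.75 - 34.01) / (59 - 31)
= 23.7400 / 28
= 0.8479

0.8479


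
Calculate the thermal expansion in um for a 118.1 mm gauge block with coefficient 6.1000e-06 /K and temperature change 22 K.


dL = L * alpha * dT
= 118.1 * 6.1000e-06 * 22
= 0.0158490 mm
dL_um = 0.0158490 * 1000 = 15.8490 um

15.8490


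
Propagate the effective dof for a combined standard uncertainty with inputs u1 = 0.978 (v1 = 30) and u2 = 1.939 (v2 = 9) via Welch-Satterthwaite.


uc = sqrt(u1^2 + u2^2) = sqrt(0.978^2 + 1.939^2) = 2.1716825
v_eff = uc^4 / (u1^4/v1 + u2^4/v2)
= 2.1716825^4 / (0.978^4/30 + 1.939^4/9)
= 22.242588 / 1.6011067
v_eff = 13.8920

13.8920


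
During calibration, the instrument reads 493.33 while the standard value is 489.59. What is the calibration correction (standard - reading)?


Correction = standard - reading
= 489.59 - 493.33
= -3.7400

-3.7400


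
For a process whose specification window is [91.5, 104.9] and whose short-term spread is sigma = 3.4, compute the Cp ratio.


Cp = (USL - LSL) / (6 * sigma)
= (104.9 - 91.5) / (6 * 3.4)
= 13.4000 / 20.4000
= 0.6569

0.6569


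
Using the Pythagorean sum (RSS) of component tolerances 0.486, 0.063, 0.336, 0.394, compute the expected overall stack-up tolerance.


RSS = sqrt(0.486^2 + 0.063^2 + 0.336^2 + 0.394^2)
= sqrt(0.508297)
= 0.7129

0.7129


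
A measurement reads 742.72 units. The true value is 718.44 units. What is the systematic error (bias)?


Systematic error = measured - true
= 742.72 - 718.44
= 24.2800

24.2800


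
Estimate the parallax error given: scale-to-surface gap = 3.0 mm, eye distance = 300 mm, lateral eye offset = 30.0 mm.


error = h * offset / d
= 3.0 * 30.0 / 300
= 0.3000

0.3000


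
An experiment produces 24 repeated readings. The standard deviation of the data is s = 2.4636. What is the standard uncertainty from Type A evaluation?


u_A = s / sqrt(n)
u_A = 2.4636 / sqrt(24)
u_A = 2.4636 / 4.8989795
u_A = 0.5029

0.5029


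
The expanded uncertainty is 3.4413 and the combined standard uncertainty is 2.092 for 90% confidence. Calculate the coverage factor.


k = U / uc
k = 3.4413 / 2.092
k = 1.645

1.645


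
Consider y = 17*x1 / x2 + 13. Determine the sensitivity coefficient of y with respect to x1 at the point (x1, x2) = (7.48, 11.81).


y = 17*x1 / x2 + 13
dy/dx1 = 17/x2
Evaluate at x2 = 11.81: c1 = 17 / 11.81
c1 = 1.4395

1.4395


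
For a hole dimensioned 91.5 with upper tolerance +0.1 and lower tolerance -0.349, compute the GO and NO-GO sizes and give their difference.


GO = nominal - lower_tol (smallest hole = maximum material condition)
GO = 91.5 - 0.349 = 91.151
NO-GO = nominal + upper_tol (largest hole = least material condition)
NO-GO = 91.5 + 0.1 = 91.6
spread = NO-GO - GO = 91.6 - 91.151 = 0.4490

0.4490


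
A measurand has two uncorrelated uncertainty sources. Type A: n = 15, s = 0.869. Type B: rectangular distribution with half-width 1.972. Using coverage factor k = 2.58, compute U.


u_A = s / sqrt(n) = 0.869 / sqrt(15) = 0.22437484
u_B = half_width / sqrt(3) = 1.972 / sqrt(3) = 1.1385347
uc = sqrt(u_A^2 + u_B^2) = sqrt(0.22437484^2 + 1.1385347^2) = 1.1604333
U = k * uc = 2.58 * 1.1604333
U = 2.9939

2.9939


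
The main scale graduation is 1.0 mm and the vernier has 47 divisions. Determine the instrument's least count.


LC = MSD / n_div
= 1.0 / 47
= 0.0213

0.0213


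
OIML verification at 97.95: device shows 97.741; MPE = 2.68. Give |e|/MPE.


e = indication - reference = 97.741 - 97.95 = -0.2090
|e| = 0.2090
ratio = |e| / MPE = 0.2090 / 2.68
ratio = 0.0780

0.0780


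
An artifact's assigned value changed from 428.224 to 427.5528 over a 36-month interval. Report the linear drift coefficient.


rate = (v2 - v1) / months
= (427.5528 - 428.224) / 36
= -0.6712 / 36
= -0.0186

-0.0186


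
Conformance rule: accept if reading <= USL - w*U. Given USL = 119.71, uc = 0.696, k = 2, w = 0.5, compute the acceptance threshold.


U = k * uc = 2 * 0.696 = 1.392
guard band g = w * U = 0.5 * 1.392 = 0.696
AL = USL - g = 119.71 - 0.696
AL = 119.0140

119.0140


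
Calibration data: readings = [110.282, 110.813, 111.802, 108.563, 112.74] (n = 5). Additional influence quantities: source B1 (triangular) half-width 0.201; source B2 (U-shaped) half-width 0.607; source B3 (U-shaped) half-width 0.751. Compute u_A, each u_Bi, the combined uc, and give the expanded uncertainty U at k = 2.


mean = (110.282 + 110.813 + 111.802 + 108.563 + 112.74) / 5 = 110.84
s = sqrt(sum((x - mean)^2)/(n-1)) = 1.5836876
u_A = s / sqrt(n) = 1.5836876 / sqrt(5) = 0.70824663
u_B1 = 0.201 / sqrt(6) = 0.082057906
u_B2 = 0.607 / sqrt(2) = 0.42921382
u_B3 = 0.751 / sqrt(2) = 0.53103719
uc = sqrt(0.70824663^2 + 0.082057906^2 + 0.42921382^2 + 0.53103719^2) = 0.98720403
U = k * uc = 2 * 0.98720403
U = 1.9744

1.9744


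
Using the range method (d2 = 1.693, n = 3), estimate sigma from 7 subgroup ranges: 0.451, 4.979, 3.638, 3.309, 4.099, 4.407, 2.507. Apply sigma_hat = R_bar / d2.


R_bar = (0.451 + 4.979 + 3.638 + 3.309 + 4.099 + 4.407 + 2.507) / 7
R_bar = 23.39 / 7 = 3.3414286
sigma_hat = R_bar / d2 = 3.3414286 / 1.693 = 1.9737

1.9737


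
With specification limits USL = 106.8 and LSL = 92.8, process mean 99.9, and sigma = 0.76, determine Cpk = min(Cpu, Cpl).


Cpu = (USL - mean) / (3*sigma) = (106.8 - 99.9) / (3*0.76) = 3.0263
Cpl = (mean - LSL) / (3*sigma) = (99.9 - 92.8) / (3*0.76) = 3.1140
Cpk = min(Cpu, Cpl) = 3.0263

3.0263


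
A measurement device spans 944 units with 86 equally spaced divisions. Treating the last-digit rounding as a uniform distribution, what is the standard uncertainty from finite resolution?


resolution = range / divisions
resolution = 944 / 86 = 10.976744
u_res = resolution / (2*sqrt(3))
u_res = 10.976744 / 3.4641016
u_res = 3.1687

3.1687


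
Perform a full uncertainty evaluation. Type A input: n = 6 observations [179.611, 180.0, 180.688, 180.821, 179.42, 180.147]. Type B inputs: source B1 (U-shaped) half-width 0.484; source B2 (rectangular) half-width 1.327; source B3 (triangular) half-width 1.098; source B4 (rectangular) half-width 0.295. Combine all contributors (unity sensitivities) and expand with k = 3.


mean = (179.611 + 180.0 + 180.688 + 180.821 + 179.42 + 180.147) / 6 = 180.1145
s = sqrt(sum((x - mean)^2)/(n-1)) = 0.5617924
u_A = s / sqrt(n) = 0.5617924 / sqrt(6) = 0.22935079
u_B1 = 0.484 / sqrt(2) = 0.34223968
u_B2 = 1.327 / sqrt(3) = 0.76614381
u_B3 = 1.098 / sqrt(6) = 0.44825662
u_B4 = 0.295 / sqrt(3) = 0.17031833
uc = sqrt(0.22935079^2 + 0.34223968^2 + 0.76614381^2 + 0.44825662^2 + 0.17031833^2) = 0.99330179
U = k * uc = 3 * 0.99330179
U = 2.9799

2.9799


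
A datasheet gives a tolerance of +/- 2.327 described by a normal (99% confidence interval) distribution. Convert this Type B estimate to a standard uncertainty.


u_B = half_width / 2.576
u_B = 2.327 / 2.576
u_B = 0.9033

0.9033


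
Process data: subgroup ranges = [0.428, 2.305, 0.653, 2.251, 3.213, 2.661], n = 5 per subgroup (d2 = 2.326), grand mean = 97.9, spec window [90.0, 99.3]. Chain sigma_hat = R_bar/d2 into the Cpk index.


R_bar = (0.428 + 2.305 + 0.653 + 2.251 + 3.213 + 2.661) / 6 = 1.9185
sigma = R_bar / d2 = 1.9185 / 2.326 = 0.82480653
Cp = (USL - LSL)/(6*sigma) = (99.3 - 90.0)/(6*0.82480653) = 1.8792
Cpu = (99.3 - 97.9)/(3*0.82480653) = 0.5658
Cpl = (97.9 - 90.0)/(3*0.82480653) = 3.1927
Cpk = min(Cpu, Cpl) = 0.5658

0.5658


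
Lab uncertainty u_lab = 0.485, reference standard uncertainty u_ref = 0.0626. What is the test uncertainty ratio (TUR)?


TUR = u_lab / u_ref
= 0.485 / 0.0626
= 7.7476

7.7476


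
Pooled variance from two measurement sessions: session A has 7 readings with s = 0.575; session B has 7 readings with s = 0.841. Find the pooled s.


s_p = sqrt(((n1-1)*s1^2 + (n2-1)*s2^2) / (n1+n2-2))
numerator = (7-1)*0.575^2 + (7-1)*0.841^2 = 1.98375 + 4.243686 = 6.227436
denominator = 7 + 7 - 2 = 12
s_p^2 = 6.227436 / 12 = 0.518953
s_p = sqrt(0.518953) = 0.7204

0.7204


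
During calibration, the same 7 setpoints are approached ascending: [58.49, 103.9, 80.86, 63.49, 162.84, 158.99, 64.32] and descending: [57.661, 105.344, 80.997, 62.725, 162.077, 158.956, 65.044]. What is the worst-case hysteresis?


|58.49 - 57.661| = 0.8290
|103.9 - 105.344| = 1.4440
|80.86 - 80.997| = 0.1370
|63.49 - 62.725| = 0.7650
|162.84 - 162.077| = 0.7630
|158.99 - 158.956| = 0.0340
|64.32 - 65.044| = 0.7240
hysteresis = max(diffs) = 1.4440

1.4440


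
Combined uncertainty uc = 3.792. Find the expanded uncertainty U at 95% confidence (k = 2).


U = k * uc
U = 2 * 3.792
U = 7.5840

7.5840


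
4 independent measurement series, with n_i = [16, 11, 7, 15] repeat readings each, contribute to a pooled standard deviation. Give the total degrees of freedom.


nu = sum_i (n_i - 1)
nu = ((16 - 1) + (11 - 1) + (7 - 1) + (15 - 1))
nu = 15 + 10 + 6 + 14
nu = 45

45


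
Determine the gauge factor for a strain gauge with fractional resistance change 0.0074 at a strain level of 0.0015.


GF = (dR/R) / epsilon
= 0.0074 / 0.0015
= 4.9333

4.9333


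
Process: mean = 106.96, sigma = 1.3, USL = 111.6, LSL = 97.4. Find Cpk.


Cpu = (USL - mean) / (3*sigma) = (111.6 - 106.96) / (3*1.3) = 1.1897
Cpl = (mean - LSL) / (3*sigma) = (106.96 - 97.4) / (3*1.3) = 2.4513
Cpk = min(Cpu, Cpl) = 1.1897

1.1897


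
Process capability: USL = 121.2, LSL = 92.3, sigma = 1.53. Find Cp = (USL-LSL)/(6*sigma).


Cp = (USL - LSL) / (6 * sigma)
= (121.2 - 92.3) / (6 * 1.53)
= 28.9000 / 9.1800
= 3.1481

3.1481


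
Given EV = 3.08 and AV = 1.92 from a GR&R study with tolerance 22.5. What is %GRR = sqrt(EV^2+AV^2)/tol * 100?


GRR = sqrt(EV^2 + AV^2) = sqrt(3.08^2 + 1.92^2) = 3.6294352
%GRR = GRR / tol * 100 = 3.6294352 / 22.5 * 100
%GRR = 16.1308

16.1308


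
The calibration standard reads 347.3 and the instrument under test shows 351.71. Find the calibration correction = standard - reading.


Correction = standard - reading
= 347.3 - 351.71
= -4.4100

-4.4100


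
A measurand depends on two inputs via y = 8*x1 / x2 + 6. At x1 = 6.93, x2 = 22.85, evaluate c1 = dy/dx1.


y = 8*x1 / x2 + 6
dy/dx1 = 8/x2
Evaluate at x2 = 22.85: c1 = 8 / 22.85
c1 = 0.3501

0.3501


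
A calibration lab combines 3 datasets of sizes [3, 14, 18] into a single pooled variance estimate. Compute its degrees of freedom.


nu = sum_i (n_i - 1)
nu = ((3 - 1) + (14 - 1) + (18 - 1))
nu = 2 + 13 + 17
nu = 32

32


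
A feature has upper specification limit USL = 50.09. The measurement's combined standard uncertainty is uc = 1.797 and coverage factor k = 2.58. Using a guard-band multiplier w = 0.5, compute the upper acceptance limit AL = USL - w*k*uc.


U = k * uc = 2.58 * 1.797 = 4.63626
guard band g = w * U = 0.5 * 4.63626 = 2.31813
AL = USL - g = 50.09 - 2.31813
AL = 47.7719

47.7719


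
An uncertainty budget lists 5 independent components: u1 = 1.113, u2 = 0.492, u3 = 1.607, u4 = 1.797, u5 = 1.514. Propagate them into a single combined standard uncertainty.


uc = sqrt(1.113^2 + 0.492^2 + 1.607^2 + 1.797^2 + 1.514^2)
uc = sqrt(9.584687)
uc = 3.0959

3.0959


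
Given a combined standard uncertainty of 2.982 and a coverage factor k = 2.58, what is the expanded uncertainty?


U = k * uc
U = 2.58 * 2.982
U = 7.6936

7.6936


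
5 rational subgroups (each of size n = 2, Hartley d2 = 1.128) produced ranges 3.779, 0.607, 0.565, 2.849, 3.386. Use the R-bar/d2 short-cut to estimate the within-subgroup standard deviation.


R_bar = (3.779 + 0.607 + 0.565 + 2.849 + 3.386) / 5
R_bar = 11.186 / 5 = 2.2372
sigma_hat = R_bar / d2 = 2.2372 / 1.128 = 1.9833

1.9833


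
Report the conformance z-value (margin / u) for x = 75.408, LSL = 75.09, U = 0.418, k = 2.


u = U / k = 0.418 / 2 = 0.209
margin = |LSL - x| = |75.09 - 75.408| = 0.318
z = margin / u = 0.318 / 0.209
z = 1.5215

1.5215


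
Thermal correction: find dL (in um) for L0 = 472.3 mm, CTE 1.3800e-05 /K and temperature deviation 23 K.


dL = L * alpha * dT
= 472.3 * 1.3800e-05 * 23
= 0.1499080 mm
dL_um = 0.1499080 * 1000 = 149.9080 um

149.9080


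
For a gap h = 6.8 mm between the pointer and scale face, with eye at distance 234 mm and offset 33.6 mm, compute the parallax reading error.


error = h * offset / d
= 6.8 * 33.6 / 234
= 0.9764

0.9764


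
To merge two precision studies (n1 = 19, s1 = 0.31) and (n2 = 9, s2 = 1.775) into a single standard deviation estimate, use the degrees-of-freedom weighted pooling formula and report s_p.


s_p = sqrt(((n1-1)*s1^2 + (n2-1)*s2^2) / (n1+n2-2))
numerator = (19-1)*0.31^2 + (9-1)*1.775^2 = 1.7298 + 25.205 = 26.9348
denominator = 19 + 9 - 2 = 26
s_p^2 = 26.9348 / 26 = 1.0359538
s_p = sqrt(1.0359538) = 1.0178

1.0178


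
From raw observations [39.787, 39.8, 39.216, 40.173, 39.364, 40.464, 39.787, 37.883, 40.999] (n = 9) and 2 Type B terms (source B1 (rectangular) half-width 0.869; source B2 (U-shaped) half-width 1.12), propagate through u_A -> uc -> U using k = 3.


mean = (39.787 + 39.8 + 39.216 + 40.173 + 39.364 + 40.464 + 39.787 + 37.883 + 40.999) / 9 = 39.71922222
s = sqrt(sum((x - mean)^2)/(n-1)) = 0.8778724
u_A = s / sqrt(n) = 0.8778724 / sqrt(9) = 0.29262413
u_B1 = 0.869 / sqrt(3) = 0.50171738
u_B2 = 1.12 / sqrt(2) = 0.79195959
uc = sqrt(0.29262413^2 + 0.50171738^2 + 0.79195959^2) = 0.98211466
U = k * uc = 3 * 0.98211466
U = 2.9463

2.9463


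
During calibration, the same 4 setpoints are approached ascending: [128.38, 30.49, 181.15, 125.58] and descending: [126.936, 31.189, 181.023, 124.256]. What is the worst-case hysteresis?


|128.38 - 126.936| = 1.4440
|30.49 - 31.189| = 0.6990
|181.15 - 181.023| = 0.1270
|125.58 - 124.256| = 1.3240
hysteresis = max(diffs) = 1.4440

1.4440


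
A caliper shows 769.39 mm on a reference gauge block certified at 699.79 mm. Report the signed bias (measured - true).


Systematic error = measured - true
= 769.39 - 699.79
= 69.6000

69.6000


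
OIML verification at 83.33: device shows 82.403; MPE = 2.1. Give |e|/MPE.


e = indication - reference = 82.403 - 83.33 = -0.9270
|e| = 0.9270
ratio = |e| / MPE = 0.9270 / 2.1
ratio = 0.4414

0.4414


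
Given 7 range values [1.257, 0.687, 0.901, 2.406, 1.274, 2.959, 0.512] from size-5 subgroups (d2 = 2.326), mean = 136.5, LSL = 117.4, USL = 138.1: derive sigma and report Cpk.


R_bar = (1.257 + 0.687 + 0.901 + 2.406 + 1.274 + 2.959 + 0.512) / 7 = 1.428
sigma = R_bar / d2 = 1.428 / 2.326 = 0.61392949
Cp = (USL - LSL)/(6*sigma) = (138.1 - 117.4)/(6*0.61392949) = 5.6195
Cpu = (138.1 - 136.5)/(3*0.61392949) = 0.8687
Cpl = (136.5 - 117.4)/(3*0.61392949) = 10.3704
Cpk = min(Cpu, Cpl) = 0.8687

0.8687


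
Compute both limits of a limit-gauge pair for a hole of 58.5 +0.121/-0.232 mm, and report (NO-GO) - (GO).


GO = nominal - lower_tol (smallest hole = maximum material condition)
GO = 58.5 - 0.232 = 58.268
NO-GO = nominal + upper_tol (largest hole = least material condition)
NO-GO = 58.5 + 0.121 = 58.621
spread = NO-GO - GO = 58.621 - 58.268 = 0.3530

0.3530


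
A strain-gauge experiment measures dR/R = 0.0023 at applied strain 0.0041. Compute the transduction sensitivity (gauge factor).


GF = (dR/R) / epsilon
= 0.0023 / 0.0041
= 0.5610

0.5610


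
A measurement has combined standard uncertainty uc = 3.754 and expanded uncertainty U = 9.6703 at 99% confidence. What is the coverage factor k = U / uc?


k = U / uc
k = 9.6703 / 3.754
k = 2.576

2.576


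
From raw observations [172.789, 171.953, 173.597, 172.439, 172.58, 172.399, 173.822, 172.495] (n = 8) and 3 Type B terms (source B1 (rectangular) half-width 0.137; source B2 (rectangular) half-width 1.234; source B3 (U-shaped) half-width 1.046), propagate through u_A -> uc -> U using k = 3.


mean = (172.789 + 171.953 + 173.597 + 172.439 + 172.58 + 172.399 + 173.822 + 172.495) / 8 = 172.75925
s = sqrt(sum((x - mean)^2)/(n-1)) = 0.63431465
u_A = s / sqrt(n) = 0.63431465 / sqrt(8) = 0.2242641
u_B1 = 0.137 / sqrt(3) = 0.079096987
u_B2 = 1.234 / sqrt(3) = 0.71245023
u_B3 = 1.046 / sqrt(2) = 0.73963369
uc = sqrt(0.2242641^2 + 0.079096987^2 + 0.71245023^2 + 0.73963369^2) = 1.0541319
U = k * uc = 3 * 1.0541319
U = 3.1624

3.1624


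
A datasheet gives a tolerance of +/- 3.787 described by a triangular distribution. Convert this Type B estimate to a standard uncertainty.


u_B = half_width / sqrt(6)
u_B = 3.787 / 2.4494897
u_B = 1.5460

1.5460


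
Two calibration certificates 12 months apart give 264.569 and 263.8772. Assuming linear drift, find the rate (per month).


rate = (v2 - v1) / months
= (263.8772 - 264.569) / 12
= -0.6918 / 12
= -0.0577

-0.0577


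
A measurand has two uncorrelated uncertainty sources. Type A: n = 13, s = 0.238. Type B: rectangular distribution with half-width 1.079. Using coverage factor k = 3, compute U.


u_A = s / sqrt(n) = 0.238 / sqrt(13) = 0.066009323
u_B = half_width / sqrt(3) = 1.079 / sqrt(3) = 0.62296094
uc = sqrt(u_A^2 + u_B^2) = sqrt(0.066009323^2 + 0.62296094^2) = 0.62644837
U = k * uc = 3 * 0.62644837
U = 1.8793

1.8793


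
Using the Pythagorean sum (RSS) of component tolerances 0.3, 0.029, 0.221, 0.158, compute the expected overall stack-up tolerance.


RSS = sqrt(0.3^2 + 0.029^2 + 0.221^2 + 0.158^2)
= sqrt(0.164646)
= 0.4058

0.4058


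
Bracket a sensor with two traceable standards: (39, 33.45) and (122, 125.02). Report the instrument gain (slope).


slope = (y2 - y1) / (x2 - x1)
= (125.02 - 33.45) / (122 - 39)
= 91.5700 / 83
= 1.1033

1.1033


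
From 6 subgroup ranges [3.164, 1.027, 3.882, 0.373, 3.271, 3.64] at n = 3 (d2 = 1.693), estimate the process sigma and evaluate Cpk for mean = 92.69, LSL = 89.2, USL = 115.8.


R_bar = (3.164 + 1.027 + 3.882 + 0.373 + 3.271 + 3.64) / 6 = 2.5595
sigma = R_bar / d2 = 2.5595 / 1.693 = 1.5118133
Cp = (USL - LSL)/(6*sigma) = (115.8 - 89.2)/(6*1.5118133) = 2.9325
Cpu = (115.8 - 92.69)/(3*1.5118133) = 5.0954
Cpl = (92.69 - 89.2)/(3*1.5118133) = 0.7695
Cpk = min(Cpu, Cpl) = 0.7695

0.7695


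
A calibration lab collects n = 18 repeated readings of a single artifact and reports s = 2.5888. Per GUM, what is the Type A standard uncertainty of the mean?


u_A = s / sqrt(n)
u_A = 2.5888 / sqrt(18)
u_A = 2.5888 / 4.2426407
u_A = 0.6102

0.6102


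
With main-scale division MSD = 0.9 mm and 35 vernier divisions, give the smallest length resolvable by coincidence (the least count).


LC = MSD / n_div
= 0.9 / 35
= 0.0257

0.0257


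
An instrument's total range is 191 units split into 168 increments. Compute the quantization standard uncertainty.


resolution = range / divisions
resolution = 191 / 168 = 1.1369048
u_res = resolution / (2*sqrt(3))
u_res = 1.1369048 / 3.4641016
u_res = 0.3282

0.3282


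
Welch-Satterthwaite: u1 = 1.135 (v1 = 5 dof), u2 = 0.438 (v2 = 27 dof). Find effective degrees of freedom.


uc = sqrt(u1^2 + u2^2) = sqrt(1.135^2 + 0.438^2) = 1.2165809
v_eff = uc^4 / (u1^4/v1 + u2^4/v2)
= 1.2165809^4 / (1.135^4/5 + 0.438^4/27)
= 2.1906045 / 0.33326785
v_eff = 6.5731

6.5731


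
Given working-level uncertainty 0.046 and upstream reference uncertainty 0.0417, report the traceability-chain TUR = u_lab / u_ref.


TUR = u_lab / u_ref
= 0.046 / 0.0417
= 1.1031

1.1031


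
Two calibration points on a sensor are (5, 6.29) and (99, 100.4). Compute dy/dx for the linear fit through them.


slope = (y2 - y1) / (x2 - x1)
= (100.4 - 6.29) / (99 - 5)
= 94.1100 / 94
= 1.0012

1.0012


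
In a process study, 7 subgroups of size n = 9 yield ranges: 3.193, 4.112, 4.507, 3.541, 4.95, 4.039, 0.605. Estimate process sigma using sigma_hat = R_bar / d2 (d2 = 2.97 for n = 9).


R_bar = (3.193 + 4.112 + 4.507 + 3.541 + 4.95 + 4.039 + 0.605) / 7
R_bar = 24.947 / 7 = 3.5638571
sigma_hat = R_bar / d2 = 3.5638571 / 2.97 = 1.2000

1.2000


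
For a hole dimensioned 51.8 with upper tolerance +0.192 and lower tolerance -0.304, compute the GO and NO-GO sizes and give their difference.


GO = nominal - lower_tol (smallest hole = maximum material condition)
GO = 51.8 - 0.304 = 51.496
NO-GO = nominal + upper_tol (largest hole = least material condition)
NO-GO = 51.8 + 0.192 = 51.992
spread = NO-GO - GO = 51.992 - 51.496 = 0.4960

0.4960


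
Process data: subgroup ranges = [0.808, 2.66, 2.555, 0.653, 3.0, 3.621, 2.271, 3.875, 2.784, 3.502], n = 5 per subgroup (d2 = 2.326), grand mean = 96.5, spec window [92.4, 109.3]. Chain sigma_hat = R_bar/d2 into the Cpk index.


R_bar = (0.808 + 2.66 + 2.555 + 0.653 + 3.0 + 3.621 + 2.271 + 3.875 + 2.784 + 3.502) / 10 = 2.5729
sigma = R_bar / d2 = 2.5729 / 2.326 = 1.1061479
Cp = (USL - LSL)/(6*sigma) = (109.3 - 92.4)/(6*1.1061479) = 2.5464
Cpu = (109.3 - 96.5)/(3*1.1061479) = 3.8572
Cpl = (96.5 - 92.4)/(3*1.1061479) = 1.2355
Cpk = min(Cpu, Cpl) = 1.2355

1.2355


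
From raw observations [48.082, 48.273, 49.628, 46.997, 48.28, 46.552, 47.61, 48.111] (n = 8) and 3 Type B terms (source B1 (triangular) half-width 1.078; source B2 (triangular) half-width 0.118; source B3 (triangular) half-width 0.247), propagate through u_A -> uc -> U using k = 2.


mean = (48.082 + 48.273 + 49.628 + 46.997 + 48.28 + 46.552 + 47.61 + 48.111) / 8 = 47.941625
s = sqrt(sum((x - mean)^2)/(n-1)) = 0.92966276
u_A = s / sqrt(n) = 0.92966276 / sqrt(8) = 0.32868542
u_B1 = 1.078 / sqrt(6) = 0.44009166
u_B2 = 0.118 / sqrt(6) = 0.048173298
u_B3 = 0.247 / sqrt(6) = 0.10083733
uc = sqrt(0.32868542^2 + 0.44009166^2 + 0.048173298^2 + 0.10083733^2) = 0.56053868
U = k * uc = 2 * 0.56053868
U = 1.1211

1.1211


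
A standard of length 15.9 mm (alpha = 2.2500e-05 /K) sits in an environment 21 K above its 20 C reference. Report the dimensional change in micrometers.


dL = L * alpha * dT
= 15.9 * 2.2500e-05 * 21
= 0.0075128 mm
dL_um = 0.0075128 * 1000 = 7.5128 um

7.5128


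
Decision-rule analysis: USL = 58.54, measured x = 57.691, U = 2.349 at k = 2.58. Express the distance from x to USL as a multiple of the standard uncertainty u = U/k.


u = U / k = 2.349 / 2.58 = 0.91046512
margin = |USL - x| = |58.54 - 57.691| = 0.849
z = margin / u = 0.849 / 0.91046512
z = 0.9325

0.9325


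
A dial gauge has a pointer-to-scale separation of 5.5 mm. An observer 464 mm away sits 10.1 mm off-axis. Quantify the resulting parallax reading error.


error = h * offset / d
= 5.5 * 10.1 / 464
= 0.1197

0.1197


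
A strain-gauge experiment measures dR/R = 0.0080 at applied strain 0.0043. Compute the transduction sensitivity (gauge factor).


GF = (dR/R) / epsilon
= 0.0080 / 0.0043
= 1.8605

1.8605


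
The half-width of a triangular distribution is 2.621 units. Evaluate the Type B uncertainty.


u_B = half_width / sqrt(6)
u_B = 2.621 / 2.4494897
u_B = 1.0700

1.0700


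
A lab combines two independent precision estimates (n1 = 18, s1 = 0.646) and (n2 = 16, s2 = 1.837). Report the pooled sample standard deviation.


s_p = sqrt(((n1-1)*s1^2 + (n2-1)*s2^2) / (n1+n2-2))
numerator = (18-1)*0.646^2 + (16-1)*1.837^2 = 7.094372 + 50.618535 = 57.712907
denominator = 18 + 16 - 2 = 32
s_p^2 = 57.712907 / 32 = 1.8035283
s_p = sqrt(1.8035283) = 1.3430

1.3430


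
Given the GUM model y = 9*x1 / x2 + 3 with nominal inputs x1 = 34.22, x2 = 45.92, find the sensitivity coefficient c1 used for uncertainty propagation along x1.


y = 9*x1 / x2 + 3
dy/dx1 = 9/x2
Evaluate at x2 = 45.92: c1 = 9 / 45.92
c1 = 0.1960

0.1960


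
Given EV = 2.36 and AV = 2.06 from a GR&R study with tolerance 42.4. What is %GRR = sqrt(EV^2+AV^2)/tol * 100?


GRR = sqrt(EV^2 + AV^2) = sqrt(2.36^2 + 2.06^2) = 3.1326028
%GRR = GRR / tol * 100 = 3.1326028 / 42.4 * 100
%GRR = 7.3882

7.3882


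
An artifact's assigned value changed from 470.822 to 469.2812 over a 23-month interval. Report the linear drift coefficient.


rate = (v2 - v1) / months
= (469.2812 - 470.822) / 23
= -1.5408 / 23
= -0.0670

-0.0670


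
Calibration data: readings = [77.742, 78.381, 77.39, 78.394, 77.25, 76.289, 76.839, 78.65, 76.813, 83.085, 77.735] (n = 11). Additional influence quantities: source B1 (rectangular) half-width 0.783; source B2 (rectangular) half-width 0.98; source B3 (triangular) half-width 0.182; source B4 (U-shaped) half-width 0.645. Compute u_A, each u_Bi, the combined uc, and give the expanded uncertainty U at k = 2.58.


mean = (77.742 + 78.381 + 77.39 + 78.394 + 77.25 + 76.289 + 76.839 + 78.65 + 76.813 + 83.085 + 77.735) / 11 = 78.05163636
s = sqrt(sum((x - mean)^2)/(n-1)) = 1.8250094
u_A = s / sqrt(n) = 1.8250094 / sqrt(11) = 0.55026104
u_B1 = 0.783 / sqrt(3) = 0.45206526
u_B2 = 0.98 / sqrt(3) = 0.56580326
u_B3 = 0.182 / sqrt(6) = 0.074301189
u_B4 = 0.645 / sqrt(2) = 0.45608387
uc = sqrt(0.55026104^2 + 0.45206526^2 + 0.56580326^2 + 0.074301189^2 + 0.45608387^2) = 1.0202042
U = k * uc = 2.58 * 1.0202042
U = 2.6321

2.6321


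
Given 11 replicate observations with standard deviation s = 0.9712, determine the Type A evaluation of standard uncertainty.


u_A = s / sqrt(n)
u_A = 0.9712 / sqrt(11)
u_A = 0.9712 / 3.3166248
u_A = 0.2928

0.2928


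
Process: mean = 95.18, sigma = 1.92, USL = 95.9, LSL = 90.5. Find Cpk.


Cpu = (USL - mean) / (3*sigma) = (95.9 - 95.18) / (3*1.92) = 0.1250
Cpl = (mean - LSL) / (3*sigma) = (95.18 - 90.5) / (3*1.92) = 0.8125
Cpk = min(Cpu, Cpl) = 0.1250

0.1250


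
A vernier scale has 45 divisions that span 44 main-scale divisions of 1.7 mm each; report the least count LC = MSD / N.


LC = MSD / n_div
= 1.7 / 45
= 0.0378

0.0378


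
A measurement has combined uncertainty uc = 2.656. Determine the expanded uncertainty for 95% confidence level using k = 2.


U = k * uc
U = 2 * 2.656
U = 5.3120

5.3120


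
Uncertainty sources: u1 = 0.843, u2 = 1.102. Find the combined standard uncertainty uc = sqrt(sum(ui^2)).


uc = sqrt(0.843^2 + 1.102^2)
uc = sqrt(1.925053)
uc = 1.3875

1.3875


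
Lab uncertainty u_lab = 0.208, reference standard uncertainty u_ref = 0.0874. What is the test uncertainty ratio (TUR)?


TUR = u_lab / u_ref
= 0.208 / 0.0874
= 2.3799

2.3799


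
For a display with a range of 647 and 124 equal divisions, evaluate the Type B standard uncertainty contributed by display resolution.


resolution = range / divisions
resolution = 647 / 124 = 5.2177419
u_res = resolution / (2*sqrt(3))
u_res = 5.2177419 / 3.4641016
u_res = 1.5062

1.5062


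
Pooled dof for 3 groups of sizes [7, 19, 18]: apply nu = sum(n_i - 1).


nu = sum_i (n_i - 1)
nu = ((7 - 1) + (19 - 1) + (18 - 1))
nu = 6 + 18 + 17
nu = 41

41


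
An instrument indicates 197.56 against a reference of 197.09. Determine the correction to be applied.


Correction = standard - reading
= 197.09 - 197.56
= -0.4700

-0.4700


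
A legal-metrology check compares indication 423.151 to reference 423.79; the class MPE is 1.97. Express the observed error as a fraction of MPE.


e = indication - reference = 423.151 - 423.79 = -0.6390
|e| = 0.6390
ratio = |e| / MPE = 0.6390 / 1.97
ratio = 0.3244

0.3244


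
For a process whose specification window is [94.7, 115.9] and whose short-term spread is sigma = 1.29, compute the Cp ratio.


Cp = (USL - LSL) / (6 * sigma)
= (115.9 - 94.7) / (6 * 1.29)
= 21.2000 / 7.7400
= 2.7390

2.7390


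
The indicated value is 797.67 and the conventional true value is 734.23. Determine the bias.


Systematic error = measured - true
= 797.67 - 734.23
= 63.4400

63.4400


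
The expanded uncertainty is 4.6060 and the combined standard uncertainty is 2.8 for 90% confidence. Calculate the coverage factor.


k = U / uc
k = 4.6060 / 2.8
k = 1.645

1.645


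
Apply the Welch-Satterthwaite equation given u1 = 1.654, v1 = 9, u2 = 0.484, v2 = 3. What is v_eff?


uc = sqrt(u1^2 + u2^2) = sqrt(1.654^2 + 0.484^2) = 1.7233607
v_eff = uc^4 / (u1^4/v1 + u2^4/v2)
= 1.7233607^4 / (1.654^4/9 + 0.484^4/3)
= 8.8207343 / 0.84986329
v_eff = 10.3790

10.3790


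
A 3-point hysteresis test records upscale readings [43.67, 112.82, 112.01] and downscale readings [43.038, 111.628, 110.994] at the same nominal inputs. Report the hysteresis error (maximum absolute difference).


|43.67 - 43.038| = 0.6320
|112.82 - 111.628| = 1.1920
|112.01 - 110.994| = 1.0160
hysteresis = max(diffs) = 1.1920

1.1920
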